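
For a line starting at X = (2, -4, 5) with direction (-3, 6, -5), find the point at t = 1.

P(t) = X + t·d
  = (2 + (-3)·1, -4 + 6·1, 5 + (-5)·1)
  = (2 - 3, -4 + 6, 5 - 5)
  = (-1, 2, 0)

(-1, 2, 0)


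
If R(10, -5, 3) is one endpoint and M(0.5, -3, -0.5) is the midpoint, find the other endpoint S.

S = 2M - R
  = (2·0.5 - 10, 2·(-3) - (-5), 2·(-0.5) - 3)
  = (1 - 10, -6 + 5, -1 - 3)
  = (-9, -1, -4)

(-9, -1, -4)


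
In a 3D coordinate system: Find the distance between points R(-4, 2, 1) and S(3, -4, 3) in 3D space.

d = √[(x₂-x₁)² + (y₂-y₁)² + (z₂-z₁)²]
  = √[7² + (-6)² + 2²]
  = √[49 + 36 + 4]
  = √89
  ≈ 9.434

9.434


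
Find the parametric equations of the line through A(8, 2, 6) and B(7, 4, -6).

Direction vector d = B - A = (7 - 8, 4 - 2, -6 - 6) = (-1, 2, -12)
Parametric form r = A + t·d:
x = 8 - t, y = 2 + 2t, z = 6 - 12t

x = 8 - t, y = 2 + 2t, z = 6 - 12t


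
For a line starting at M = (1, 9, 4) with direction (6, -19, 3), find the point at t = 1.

P(t) = M + t·d
  = (1 + 6·1, 9 + (-19)·1, 4 + 3·1)
  = (1 + 6, 9 - 19, 4 + 3)
  = (7, -10, 7)

(7, -10, 7)


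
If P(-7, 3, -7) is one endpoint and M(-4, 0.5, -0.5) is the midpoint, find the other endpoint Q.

Q = 2M - P
  = (2·(-4) - (-7), 2·0.5 - 3, 2·(-0.5) - (-7))
  = (-8 + 7, 1 - 3, -1 + 7)
  = (-1, -2, 6)

(-1, -2, 6)


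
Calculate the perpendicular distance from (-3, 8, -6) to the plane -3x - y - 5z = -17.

distance = |a·x₀ + b·y₀ + c·z₀ - d| / √(a² + b² + c²)
  = |(-3)·(-3) + (-1)·8 + (-5)·(-6) - (-17)| / √((-3)² + (-1)² + (-5)²)
  = |9 - 8 + 30 + 17| / √(9 + 1 + 25)
  = |48| / √35
  = 48 / 5.916
  ≈ 8.113

8.113


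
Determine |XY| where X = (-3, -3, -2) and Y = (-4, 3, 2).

d = √[(x₂-x₁)² + (y₂-y₁)² + (z₂-z₁)²]
  = √[(-1)² + 6² + 4²]
  = √[1 + 36 + 16]
  = √53
  ≈ 7.28

7.28


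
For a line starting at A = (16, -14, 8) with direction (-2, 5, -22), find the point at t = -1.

P(t) = A + t·d
  = (16 + (-2)·(-1), -14 + 5·(-1), 8 + (-22)·(-1))
  = (16 + 2, -14 - 5, 8 + 22)
  = (18, -19, 30)

(18, -19, 30)


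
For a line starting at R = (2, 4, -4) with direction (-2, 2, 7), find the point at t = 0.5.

P(t) = R + t·d
  = (2 + (-2)·0.5, 4 + 2·0.5, -4 + 7·0.5)
  = (2 - 1, 4 + 1, -4 + 3.5)
  = (1, 5, -0.5)

(1, 5, -0.5)


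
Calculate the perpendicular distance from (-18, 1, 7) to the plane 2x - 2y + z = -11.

distance = |a·x₀ + b·y₀ + c·z₀ - d| / √(a² + b² + c²)
  = |2·(-18) + (-2)·1 + 1·7 - (-11)| / √(2² + (-2)² + 1²)
  = |-36 - 2 + 7 + 11| / √(4 + 4 + 1)
  = |-20| / √9
  = 20 / 3
  ≈ 6.667

6.667


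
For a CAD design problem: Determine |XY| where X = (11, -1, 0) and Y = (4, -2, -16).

d = √[(x₂-x₁)² + (y₂-y₁)² + (z₂-z₁)²]
  = √[(-7)² + (-1)² + (-16)²]
  = √[49 + 1 + 256]
  = √306
  ≈ 17.49

17.49


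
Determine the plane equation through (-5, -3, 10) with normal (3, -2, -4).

The plane through P with normal n = (a, b, c) satisfies n·(r - P) = 0,
i.e. ax + by + cz = a·x₀ + b·y₀ + c·z₀.
d = 3·(-5) + (-2)·(-3) + (-4)·10
  = -15 + 6 - 40
  = -49
Equation: 3x - 2y - 4z = -49

3x - 2y - 4z = -49


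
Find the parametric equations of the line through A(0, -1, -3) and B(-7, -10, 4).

Direction vector d = B - A = (-7 + 0, -10 + 1, 4 + 3) = (-7, -9, 7)
Parametric form r = A + t·d:
x = 0 - 7t, y = -1 - 9t, z = -3 + 7t

x = 0 - 7t, y = -1 - 9t, z = -3 + 7t


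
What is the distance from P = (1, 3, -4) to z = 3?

distance = |a·x₀ + b·y₀ + c·z₀ - d| / √(a² + b² + c²)
  = |0·1 + 0·3 + 1·(-4) - 3| / √(0² + 0² + 1²)
  = |0 + 0 - 4 - 3| / √(0 + 0 + 1)
  = |-7| / √1
  = 7 / 1
  ≈ 7

7


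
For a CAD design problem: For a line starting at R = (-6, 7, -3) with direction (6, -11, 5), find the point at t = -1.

P(t) = R + t·d
  = (-6 + 6·(-1), 7 + (-11)·(-1), -3 + 5·(-1))
  = (-6 - 6, 7 + 11, -3 - 5)
  = (-12, 18, -8)

(-12, 18, -8)


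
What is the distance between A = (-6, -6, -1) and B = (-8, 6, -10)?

d = √[(x₂-x₁)² + (y₂-y₁)² + (z₂-z₁)²]
  = √[(-2)² + 12² + (-9)²]
  = √[4 + 144 + 81]
  = √229
  ≈ 15.13

15.13


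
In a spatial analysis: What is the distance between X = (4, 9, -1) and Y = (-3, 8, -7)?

d = √[(x₂-x₁)² + (y₂-y₁)² + (z₂-z₁)²]
  = √[(-7)² + (-1)² + (-6)²]
  = √[49 + 1 + 36]
  = √86
  ≈ 9.274

9.274


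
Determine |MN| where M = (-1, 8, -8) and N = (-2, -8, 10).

d = √[(x₂-x₁)² + (y₂-y₁)² + (z₂-z₁)²]
  = √[(-1)² + (-16)² + 18²]
  = √[1 + 256 + 324]
  = √581
  ≈ 24.1

24.1


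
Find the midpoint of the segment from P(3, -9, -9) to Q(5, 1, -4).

M = ((x₁+x₂)/2, (y₁+y₂)/2, (z₁+z₂)/2)
  = ((3 + 5)/2, (-9 + 1)/2, (-9 - 4)/2)
  = (8/2, -8/2, -13/2)
  = (4, -4, -6.5)

(4, -4, -6.5)


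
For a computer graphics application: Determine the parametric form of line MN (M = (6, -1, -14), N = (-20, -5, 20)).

Direction vector d = N - M = (-20 - 6, -5 + 1, 20 + 14) = (-26, -4, 34)
Parametric form r = M + t·d:
x = 6 - 26t, y = -1 - 4t, z = -14 + 34t

x = 6 - 26t, y = -1 - 4t, z = -14 + 34t


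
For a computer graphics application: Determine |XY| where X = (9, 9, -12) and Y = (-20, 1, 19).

d = √[(x₂-x₁)² + (y₂-y₁)² + (z₂-z₁)²]
  = √[(-29)² + (-8)² + 31²]
  = √[841 + 64 + 961]
  = √1866
  ≈ 43.2

43.2


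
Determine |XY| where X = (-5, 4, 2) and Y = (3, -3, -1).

d = √[(x₂-x₁)² + (y₂-y₁)² + (z₂-z₁)²]
  = √[8² + (-7)² + (-3)²]
  = √[64 + 49 + 9]
  = √122
  ≈ 11.05

11.05


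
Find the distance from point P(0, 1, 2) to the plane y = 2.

distance = |a·x₀ + b·y₀ + c·z₀ - d| / √(a² + b² + c²)
  = |0·0 + 1·1 + 0·2 - 2| / √(0² + 1² + 0²)
  = |0 + 1 + 0 - 2| / √(0 + 1 + 0)
  = |-1| / √1
  = 1 / 1
  ≈ 1

1


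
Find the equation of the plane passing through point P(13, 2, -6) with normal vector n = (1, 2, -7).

The plane through P with normal n = (a, b, c) satisfies n·(r - P) = 0,
i.e. ax + by + cz = a·x₀ + b·y₀ + c·z₀.
d = 1·13 + 2·2 + (-7)·(-6)
  = 13 + 4 + 42
  = 59
Equation: x + 2y - 7z = 59

x + 2y - 7z = 59


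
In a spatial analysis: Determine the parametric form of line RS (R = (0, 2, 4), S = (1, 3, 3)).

Direction vector d = S - R = (1 + 0, 3 - 2, 3 - 4) = (1, 1, -1)
Parametric form r = R + t·d:
x = 0 + t, y = 2 + t, z = 4 - t

x = 0 + t, y = 2 + t, z = 4 - t


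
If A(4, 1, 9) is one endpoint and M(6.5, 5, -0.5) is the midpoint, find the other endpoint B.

B = 2M - A
  = (2·6.5 - 4, 2·5 - 1, 2·(-0.5) - 9)
  = (13 - 4, 10 - 1, -1 - 9)
  = (9, 9, -10)

(9, 9, -10)


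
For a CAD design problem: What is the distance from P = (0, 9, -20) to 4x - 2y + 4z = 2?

distance = |a·x₀ + b·y₀ + c·z₀ - d| / √(a² + b² + c²)
  = |4·0 + (-2)·9 + 4·(-20) - 2| / √(4² + (-2)² + 4²)
  = |0 - 18 - 80 - 2| / √(16 + 4 + 16)
  = |-100| / √36
  = 100 / 6
  ≈ 16.67

16.67


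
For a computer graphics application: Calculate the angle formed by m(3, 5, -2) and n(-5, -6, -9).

m·n = 3·(-5) + 5·(-6) + (-2)·(-9) = -15 - 30 + 18 = -27
|m| = √(3² + 5² + (-2)²) = √38 ≈ 6.164
|n| = √((-5)² + (-6)² + (-9)²) = √142 ≈ 11.92
cos θ = (m·n)/(|m||n|) = -27/(6.164·11.92) ≈ -0.3676
θ = arccos(-0.3676) ≈ 111.6°

111.6°


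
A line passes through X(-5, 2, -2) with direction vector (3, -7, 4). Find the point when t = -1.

P(t) = X + t·d
  = (-5 + 3·(-1), 2 + (-7)·(-1), -2 + 4·(-1))
  = (-5 - 3, 2 + 7, -2 - 4)
  = (-8, 9, -6)

(-8, 9, -6)


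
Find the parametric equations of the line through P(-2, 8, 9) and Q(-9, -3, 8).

Direction vector d = Q - P = (-9 + 2, -3 - 8, 8 - 9) = (-7, -11, -1)
Parametric form r = P + t·d:
x = -2 - 7t, y = 8 - 11t, z = 9 - t

x = -2 - 7t, y = 8 - 11t, z = 9 - t


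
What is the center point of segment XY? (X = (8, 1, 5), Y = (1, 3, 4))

M = ((x₁+x₂)/2, (y₁+y₂)/2, (z₁+z₂)/2)
  = ((8 + 1)/2, (1 + 3)/2, (5 + 4)/2)
  = (9/2, 4/2, 9/2)
  = (4.5, 2, 4.5)

(4.5, 2, 4.5)


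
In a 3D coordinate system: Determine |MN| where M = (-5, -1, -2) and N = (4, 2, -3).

d = √[(x₂-x₁)² + (y₂-y₁)² + (z₂-z₁)²]
  = √[9² + 3² + (-1)²]
  = √[81 + 9 + 1]
  = √91
  ≈ 9.539

9.539


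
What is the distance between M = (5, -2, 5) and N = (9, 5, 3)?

d = √[(x₂-x₁)² + (y₂-y₁)² + (z₂-z₁)²]
  = √[4² + 7² + (-2)²]
  = √[16 + 49 + 4]
  = √69
  ≈ 8.307

8.307


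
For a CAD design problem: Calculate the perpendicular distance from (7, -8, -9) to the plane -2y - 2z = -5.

distance = |a·x₀ + b·y₀ + c·z₀ - d| / √(a² + b² + c²)
  = |0·7 + (-2)·(-8) + (-2)·(-9) - (-5)| / √(0² + (-2)² + (-2)²)
  = |0 + 16 + 18 + 5| / √(0 + 4 + 4)
  = |39| / √8
  = 39 / 2.828
  ≈ 13.79

13.79


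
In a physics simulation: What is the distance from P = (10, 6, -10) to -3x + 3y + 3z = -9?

distance = |a·x₀ + b·y₀ + c·z₀ - d| / √(a² + b² + c²)
  = |(-3)·10 + 3·6 + 3·(-10) - (-9)| / √((-3)² + 3² + 3²)
  = |-30 + 18 - 30 + 9| / √(9 + 9 + 9)
  = |-33| / √27
  = 33 / 5.196
  ≈ 6.351

6.351


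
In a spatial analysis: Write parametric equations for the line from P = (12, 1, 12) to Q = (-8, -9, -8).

Direction vector d = Q - P = (-8 - 12, -9 - 1, -8 - 12) = (-20, -10, -20)
Parametric form r = P + t·d:
x = 12 - 20t, y = 1 - 10t, z = 12 - 20t

x = 12 - 20t, y = 1 - 10t, z = 12 - 20t


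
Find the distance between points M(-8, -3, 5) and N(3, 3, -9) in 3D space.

d = √[(x₂-x₁)² + (y₂-y₁)² + (z₂-z₁)²]
  = √[11² + 6² + (-14)²]
  = √[121 + 36 + 196]
  = √353
  ≈ 18.79

18.79


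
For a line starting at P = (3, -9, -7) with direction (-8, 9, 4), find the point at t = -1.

P(t) = P + t·d
  = (3 + (-8)·(-1), -9 + 9·(-1), -7 + 4·(-1))
  = (3 + 8, -9 - 9, -7 - 4)
  = (11, -18, -11)

(11, -18, -11)


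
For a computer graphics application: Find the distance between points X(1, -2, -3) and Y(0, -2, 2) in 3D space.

d = √[(x₂-x₁)² + (y₂-y₁)² + (z₂-z₁)²]
  = √[(-1)² + 0² + 5²]
  = √[1 + 0 + 25]
  = √26
  ≈ 5.099

5.099


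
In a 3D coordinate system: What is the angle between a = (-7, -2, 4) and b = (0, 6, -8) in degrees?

a·b = (-7)·0 + (-2)·6 + 4·(-8) = 0 - 12 - 32 = -44
|a| = √((-7)² + (-2)² + 4²) = √69 ≈ 8.307
|b| = √(0² + 6² + (-8)²) = √100 ≈ 10
cos θ = (a·b)/(|a||b|) = -44/(8.307·10) ≈ -0.5297
θ = arccos(-0.5297) ≈ 122°

122°


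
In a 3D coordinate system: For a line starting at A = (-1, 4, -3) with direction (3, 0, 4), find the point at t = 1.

P(t) = A + t·d
  = (-1 + 3·1, 4 + 0·1, -3 + 4·1)
  = (-1 + 3, 4 + 0, -3 + 4)
  = (2, 4, 1)

(2, 4, 1)


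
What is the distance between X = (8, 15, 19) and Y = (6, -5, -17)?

d = √[(x₂-x₁)² + (y₂-y₁)² + (z₂-z₁)²]
  = √[(-2)² + (-20)² + (-36)²]
  = √[4 + 400 + 1296]
  = √1700
  ≈ 41.23

41.23


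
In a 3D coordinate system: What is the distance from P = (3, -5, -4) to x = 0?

distance = |a·x₀ + b·y₀ + c·z₀ - d| / √(a² + b² + c²)
  = |1·3 + 0·(-5) + 0·(-4) - 0| / √(1² + 0² + 0²)
  = |3 + 0 + 0 + 0| / √(1 + 0 + 0)
  = |3| / √1
  = 3 / 1
  ≈ 3

3


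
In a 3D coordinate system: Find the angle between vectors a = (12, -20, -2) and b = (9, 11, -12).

a·b = 12·9 + (-20)·11 + (-2)·(-12) = 108 - 220 + 24 = -88
|a| = √(12² + (-20)² + (-2)²) = √548 ≈ 23.41
|b| = √(9² + 11² + (-12)²) = √346 ≈ 18.6
cos θ = (a·b)/(|a||b|) = -88/(23.41·18.6) ≈ -0.2021
θ = arccos(-0.2021) ≈ 101.7°

101.7°


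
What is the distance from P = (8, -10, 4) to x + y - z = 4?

distance = |a·x₀ + b·y₀ + c·z₀ - d| / √(a² + b² + c²)
  = |1·8 + 1·(-10) + (-1)·4 - 4| / √(1² + 1² + (-1)²)
  = |8 - 10 - 4 - 4| / √(1 + 1 + 1)
  = |-10| / √3
  = 10 / 1.732
  ≈ 5.774

5.774


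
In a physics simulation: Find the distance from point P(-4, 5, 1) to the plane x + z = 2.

distance = |a·x₀ + b·y₀ + c·z₀ - d| / √(a² + b² + c²)
  = |1·(-4) + 0·5 + 1·1 - 2| / √(1² + 0² + 1²)
  = |-4 + 0 + 1 - 2| / √(1 + 0 + 1)
  = |-5| / √2
  = 5 / 1.414
  ≈ 3.536

3.536


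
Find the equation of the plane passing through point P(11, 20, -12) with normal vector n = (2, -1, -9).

The plane through P with normal n = (a, b, c) satisfies n·(r - P) = 0,
i.e. ax + by + cz = a·x₀ + b·y₀ + c·z₀.
d = 2·11 + (-1)·20 + (-9)·(-12)
  = 22 - 20 + 108
  = 110
Equation: 2x - y - 9z = 110

2x - y - 9z = 110


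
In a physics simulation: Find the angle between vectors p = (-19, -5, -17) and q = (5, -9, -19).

p·q = (-19)·5 + (-5)·(-9) + (-17)·(-19) = -95 + 45 + 323 = 273
|p| = √((-19)² + (-5)² + (-17)²) = √675 ≈ 25.98
|q| = √(5² + (-9)² + (-19)²) = √467 ≈ 21.61
cos θ = (p·q)/(|p||q|) = 273/(25.98·21.61) ≈ 0.4862
θ = arccos(0.4862) ≈ 60.91°

60.91°


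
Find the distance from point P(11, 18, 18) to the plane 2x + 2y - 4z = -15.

distance = |a·x₀ + b·y₀ + c·z₀ - d| / √(a² + b² + c²)
  = |2·11 + 2·18 + (-4)·18 - (-15)| / √(2² + 2² + (-4)²)
  = |22 + 36 - 72 + 15| / √(4 + 4 + 16)
  = |1| / √24
  = 1 / 4.899
  ≈ 0.2041

0.2041


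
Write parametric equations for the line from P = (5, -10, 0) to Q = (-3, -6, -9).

Direction vector d = Q - P = (-3 - 5, -6 + 10, -9 + 0) = (-8, 4, -9)
Parametric form r = P + t·d:
x = 5 - 8t, y = -10 + 4t, z = 0 - 9t

x = 5 - 8t, y = -10 + 4t, z = 0 - 9t


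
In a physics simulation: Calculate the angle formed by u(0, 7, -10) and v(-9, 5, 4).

u·v = 0·(-9) + 7·5 + (-10)·4 = 0 + 35 - 40 = -5
|u| = √(0² + 7² + (-10)²) = √149 ≈ 12.21
|v| = √((-9)² + 5² + 4²) = √122 ≈ 11.05
cos θ = (u·v)/(|u||v|) = -5/(12.21·11.05) ≈ -0.03708
θ = arccos(-0.03708) ≈ 92.13°

92.13°


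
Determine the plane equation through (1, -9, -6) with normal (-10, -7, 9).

The plane through P with normal n = (a, b, c) satisfies n·(r - P) = 0,
i.e. ax + by + cz = a·x₀ + b·y₀ + c·z₀.
d = (-10)·1 + (-7)·(-9) + 9·(-6)
  = -10 + 63 - 54
  = -1
Equation: -10x - 7y + 9z = -1

-10x - 7y + 9z = -1


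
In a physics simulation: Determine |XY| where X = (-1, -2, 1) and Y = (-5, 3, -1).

d = √[(x₂-x₁)² + (y₂-y₁)² + (z₂-z₁)²]
  = √[(-4)² + 5² + (-2)²]
  = √[16 + 25 + 4]
  = √45
  ≈ 6.708

6.708


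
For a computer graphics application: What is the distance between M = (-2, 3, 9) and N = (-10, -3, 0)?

d = √[(x₂-x₁)² + (y₂-y₁)² + (z₂-z₁)²]
  = √[(-8)² + (-6)² + (-9)²]
  = √[64 + 36 + 81]
  = √181
  ≈ 13.45

13.45


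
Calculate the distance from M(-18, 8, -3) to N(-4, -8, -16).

d = √[(x₂-x₁)² + (y₂-y₁)² + (z₂-z₁)²]
  = √[14² + (-16)² + (-13)²]
  = √[196 + 256 + 169]
  = √621
  ≈ 24.92

24.92


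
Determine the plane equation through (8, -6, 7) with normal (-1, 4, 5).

The plane through P with normal n = (a, b, c) satisfies n·(r - P) = 0,
i.e. ax + by + cz = a·x₀ + b·y₀ + c·z₀.
d = (-1)·8 + 4·(-6) + 5·7
  = -8 - 24 + 35
  = 3
Equation: -x + 4y + 5z = 3

-x + 4y + 5z = 3


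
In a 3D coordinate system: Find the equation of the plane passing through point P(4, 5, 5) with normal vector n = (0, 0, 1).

The plane through P with normal n = (a, b, c) satisfies n·(r - P) = 0,
i.e. ax + by + cz = a·x₀ + b·y₀ + c·z₀.
d = 0·4 + 0·5 + 1·5
  = 0 + 0 + 5
  = 5
Equation: z = 5

z = 5


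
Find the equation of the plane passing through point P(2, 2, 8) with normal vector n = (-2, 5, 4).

The plane through P with normal n = (a, b, c) satisfies n·(r - P) = 0,
i.e. ax + by + cz = a·x₀ + b·y₀ + c·z₀.
d = (-2)·2 + 5·2 + 4·8
  = -4 + 10 + 32
  = 38
Equation: -2x + 5y + 4z = 38

-2x + 5y + 4z = 38


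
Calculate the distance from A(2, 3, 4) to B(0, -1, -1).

d = √[(x₂-x₁)² + (y₂-y₁)² + (z₂-z₁)²]
  = √[(-2)² + (-4)² + (-5)²]
  = √[4 + 16 + 25]
  = √45
  ≈ 6.708

6.708


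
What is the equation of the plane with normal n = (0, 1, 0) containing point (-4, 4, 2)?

The plane through P with normal n = (a, b, c) satisfies n·(r - P) = 0,
i.e. ax + by + cz = a·x₀ + b·y₀ + c·z₀.
d = 0·(-4) + 1·4 + 0·2
  = 0 + 4 + 0
  = 4
Equation: y = 4

y = 4


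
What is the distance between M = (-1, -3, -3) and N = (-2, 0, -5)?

d = √[(x₂-x₁)² + (y₂-y₁)² + (z₂-z₁)²]
  = √[(-1)² + 3² + (-2)²]
  = √[1 + 9 + 4]
  = √14
  ≈ 3.742

3.742


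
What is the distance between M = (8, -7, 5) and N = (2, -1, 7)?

d = √[(x₂-x₁)² + (y₂-y₁)² + (z₂-z₁)²]
  = √[(-6)² + 6² + 2²]
  = √[36 + 36 + 4]
  = √76
  ≈ 8.718

8.718


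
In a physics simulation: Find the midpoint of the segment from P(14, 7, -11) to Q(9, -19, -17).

M = ((x₁+x₂)/2, (y₁+y₂)/2, (z₁+z₂)/2)
  = ((14 + 9)/2, (7 - 19)/2, (-11 - 17)/2)
  = (23/2, -12/2, -28/2)
  = (11.5, -6, -14)

(11.5, -6, -14)


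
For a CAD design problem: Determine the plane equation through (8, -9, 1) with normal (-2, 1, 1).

The plane through P with normal n = (a, b, c) satisfies n·(r - P) = 0,
i.e. ax + by + cz = a·x₀ + b·y₀ + c·z₀.
d = (-2)·8 + 1·(-9) + 1·1
  = -16 - 9 + 1
  = -24
Equation: -2x + y + z = -24

-2x + y + z = -24


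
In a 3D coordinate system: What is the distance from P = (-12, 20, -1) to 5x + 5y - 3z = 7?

distance = |a·x₀ + b·y₀ + c·z₀ - d| / √(a² + b² + c²)
  = |5·(-12) + 5·20 + (-3)·(-1) - 7| / √(5² + 5² + (-3)²)
  = |-60 + 100 + 3 - 7| / √(25 + 25 + 9)
  = |36| / √59
  = 36 / 7.681
  ≈ 4.687

4.687


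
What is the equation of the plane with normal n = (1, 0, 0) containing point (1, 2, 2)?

The plane through P with normal n = (a, b, c) satisfies n·(r - P) = 0,
i.e. ax + by + cz = a·x₀ + b·y₀ + c·z₀.
d = 1·1 + 0·2 + 0·2
  = 1 + 0 + 0
  = 1
Equation: x = 1

x = 1


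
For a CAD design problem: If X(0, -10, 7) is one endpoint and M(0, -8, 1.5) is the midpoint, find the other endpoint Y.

Y = 2M - X
  = (2·0 - 0, 2·(-8) - (-10), 2·1.5 - 7)
  = (0 + 0, -16 + 10, 3 - 7)
  = (0, -6, -4)

(0, -6, -4)


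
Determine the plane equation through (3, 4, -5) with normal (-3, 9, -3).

The plane through P with normal n = (a, b, c) satisfies n·(r - P) = 0,
i.e. ax + by + cz = a·x₀ + b·y₀ + c·z₀.
d = (-3)·3 + 9·4 + (-3)·(-5)
  = -9 + 36 + 15
  = 42
Equation: -3x + 9y - 3z = 42

-3x + 9y - 3z = 42


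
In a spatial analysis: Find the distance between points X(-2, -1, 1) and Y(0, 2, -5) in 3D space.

d = √[(x₂-x₁)² + (y₂-y₁)² + (z₂-z₁)²]
  = √[2² + 3² + (-6)²]
  = √[4 + 9 + 36]
  = √49
  ≈ 7

7


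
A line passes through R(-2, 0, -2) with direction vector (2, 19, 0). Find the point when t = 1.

P(t) = R + t·d
  = (-2 + 2·1, 0 + 19·1, -2 + 0·1)
  = (-2 + 2, 0 + 19, -2 + 0)
  = (0, 19, -2)

(0, 19, -2)


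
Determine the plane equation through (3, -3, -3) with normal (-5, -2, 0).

The plane through P with normal n = (a, b, c) satisfies n·(r - P) = 0,
i.e. ax + by + cz = a·x₀ + b·y₀ + c·z₀.
d = (-5)·3 + (-2)·(-3) + 0·(-3)
  = -15 + 6 + 0
  = -9
Equation: -5x - 2y = -9

-5x - 2y = -9


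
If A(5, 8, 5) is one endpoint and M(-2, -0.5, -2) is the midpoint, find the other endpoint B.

B = 2M - A
  = (2·(-2) - 5, 2·(-0.5) - 8, 2·(-2) - 5)
  = (-4 - 5, -1 - 8, -4 - 5)
  = (-9, -9, -9)

(-9, -9, -9)


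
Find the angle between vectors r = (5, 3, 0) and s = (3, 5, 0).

r·s = 5·3 + 3·5 + 0·0 = 15 + 15 + 0 = 30
|r| = √(5² + 3² + 0²) = √34 ≈ 5.831
|s| = √(3² + 5² + 0²) = √34 ≈ 5.831
cos θ = (r·s)/(|r||s|) = 30/(5.831·5.831) ≈ 0.8824
θ = arccos(0.8824) ≈ 28.07°

28.07°


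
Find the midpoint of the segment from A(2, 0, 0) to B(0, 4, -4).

M = ((x₁+x₂)/2, (y₁+y₂)/2, (z₁+z₂)/2)
  = ((2 + 0)/2, (0 + 4)/2, (0 - 4)/2)
  = (2/2, 4/2, -4/2)
  = (1, 2, -2)

(1, 2, -2)


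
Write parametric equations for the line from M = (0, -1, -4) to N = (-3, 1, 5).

Direction vector d = N - M = (-3 + 0, 1 + 1, 5 + 4) = (-3, 2, 9)
Parametric form r = M + t·d:
x = 0 - 3t, y = -1 + 2t, z = -4 + 9t

x = 0 - 3t, y = -1 + 2t, z = -4 + 9t


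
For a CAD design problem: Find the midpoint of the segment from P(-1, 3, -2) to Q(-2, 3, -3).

M = ((x₁+x₂)/2, (y₁+y₂)/2, (z₁+z₂)/2)
  = ((-1 - 2)/2, (3 + 3)/2, (-2 - 3)/2)
  = (-3/2, 6/2, -5/2)
  = (-1.5, 3, -2.5)

(-1.5, 3, -2.5)


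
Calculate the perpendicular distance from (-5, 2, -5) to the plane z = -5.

distance = |a·x₀ + b·y₀ + c·z₀ - d| / √(a² + b² + c²)
  = |0·(-5) + 0·2 + 1·(-5) - (-5)| / √(0² + 0² + 1²)
  = |0 + 0 - 5 + 5| / √(0 + 0 + 1)
  = |0| / √1
  = 0 / 1
  ≈ 0

0


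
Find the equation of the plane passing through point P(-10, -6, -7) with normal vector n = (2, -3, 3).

The plane through P with normal n = (a, b, c) satisfies n·(r - P) = 0,
i.e. ax + by + cz = a·x₀ + b·y₀ + c·z₀.
d = 2·(-10) + (-3)·(-6) + 3·(-7)
  = -20 + 18 - 21
  = -23
Equation: 2x - 3y + 3z = -23

2x - 3y + 3z = -23


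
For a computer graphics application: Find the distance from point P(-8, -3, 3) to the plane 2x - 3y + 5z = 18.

distance = |a·x₀ + b·y₀ + c·z₀ - d| / √(a² + b² + c²)
  = |2·(-8) + (-3)·(-3) + 5·3 - 18| / √(2² + (-3)² + 5²)
  = |-16 + 9 + 15 - 18| / √(4 + 9 + 25)
  = |-10| / √38
  = 10 / 6.164
  ≈ 1.622

1.622


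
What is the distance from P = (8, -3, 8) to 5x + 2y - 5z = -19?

distance = |a·x₀ + b·y₀ + c·z₀ - d| / √(a² + b² + c²)
  = |5·8 + 2·(-3) + (-5)·8 - (-19)| / √(5² + 2² + (-5)²)
  = |40 - 6 - 40 + 19| / √(25 + 4 + 25)
  = |13| / √54
  = 13 / 7.348
  ≈ 1.769

1.769


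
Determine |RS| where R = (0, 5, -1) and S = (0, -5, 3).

d = √[(x₂-x₁)² + (y₂-y₁)² + (z₂-z₁)²]
  = √[0² + (-10)² + 4²]
  = √[0 + 100 + 16]
  = √116
  ≈ 10.77

10.77


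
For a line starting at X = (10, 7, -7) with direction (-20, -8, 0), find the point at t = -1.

P(t) = X + t·d
  = (10 + (-20)·(-1), 7 + (-8)·(-1), -7 + 0·(-1))
  = (10 + 20, 7 + 8, -7 + 0)
  = (30, 15, -7)

(30, 15, -7)


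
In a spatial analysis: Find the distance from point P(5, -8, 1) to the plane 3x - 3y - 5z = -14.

distance = |a·x₀ + b·y₀ + c·z₀ - d| / √(a² + b² + c²)
  = |3·5 + (-3)·(-8) + (-5)·1 - (-14)| / √(3² + (-3)² + (-5)²)
  = |15 + 24 - 5 + 14| / √(9 + 9 + 25)
  = |48| / √43
  = 48 / 6.557
  ≈ 7.32

7.32


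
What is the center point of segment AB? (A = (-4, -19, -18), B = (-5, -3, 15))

M = ((x₁+x₂)/2, (y₁+y₂)/2, (z₁+z₂)/2)
  = ((-4 - 5)/2, (-19 - 3)/2, (-18 + 15)/2)
  = (-9/2, -22/2, -3/2)
  = (-4.5, -11, -1.5)

(-4.5, -11, -1.5)


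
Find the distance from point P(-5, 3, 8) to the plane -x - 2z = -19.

distance = |a·x₀ + b·y₀ + c·z₀ - d| / √(a² + b² + c²)
  = |(-1)·(-5) + 0·3 + (-2)·8 - (-19)| / √((-1)² + 0² + (-2)²)
  = |5 + 0 - 16 + 19| / √(1 + 0 + 4)
  = |8| / √5
  = 8 / 2.236
  ≈ 3.578

3.578


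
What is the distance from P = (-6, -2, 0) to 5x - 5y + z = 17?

distance = |a·x₀ + b·y₀ + c·z₀ - d| / √(a² + b² + c²)
  = |5·(-6) + (-5)·(-2) + 1·0 - 17| / √(5² + (-5)² + 1²)
  = |-30 + 10 + 0 - 17| / √(25 + 25 + 1)
  = |-37| / √51
  = 37 / 7.141
  ≈ 5.181

5.181


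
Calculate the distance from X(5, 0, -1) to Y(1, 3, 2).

d = √[(x₂-x₁)² + (y₂-y₁)² + (z₂-z₁)²]
  = √[(-4)² + 3² + 3²]
  = √[16 + 9 + 9]
  = √34
  ≈ 5.831

5.831


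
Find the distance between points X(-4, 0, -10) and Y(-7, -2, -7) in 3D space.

d = √[(x₂-x₁)² + (y₂-y₁)² + (z₂-z₁)²]
  = √[(-3)² + (-2)² + 3²]
  = √[9 + 4 + 9]
  = √22
  ≈ 4.69

4.69


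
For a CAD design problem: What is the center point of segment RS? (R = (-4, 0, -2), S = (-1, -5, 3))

M = ((x₁+x₂)/2, (y₁+y₂)/2, (z₁+z₂)/2)
  = ((-4 - 1)/2, (0 - 5)/2, (-2 + 3)/2)
  = (-5/2, -5/2, 1/2)
  = (-2.5, -2.5, 0.5)

(-2.5, -2.5, 0.5)


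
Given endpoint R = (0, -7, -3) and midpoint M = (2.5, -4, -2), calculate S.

S = 2M - R
  = (2·2.5 - 0, 2·(-4) - (-7), 2·(-2) - (-3))
  = (5 + 0, -8 + 7, -4 + 3)
  = (5, -1, -1)

(5, -1, -1)


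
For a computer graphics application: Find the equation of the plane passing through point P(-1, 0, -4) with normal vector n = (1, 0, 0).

The plane through P with normal n = (a, b, c) satisfies n·(r - P) = 0,
i.e. ax + by + cz = a·x₀ + b·y₀ + c·z₀.
d = 1·(-1) + 0·0 + 0·(-4)
  = -1 + 0 + 0
  = -1
Equation: x = -1

x = -1


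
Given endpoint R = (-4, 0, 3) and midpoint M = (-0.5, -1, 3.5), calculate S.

S = 2M - R
  = (2·(-0.5) - (-4), 2·(-1) - 0, 2·3.5 - 3)
  = (-1 + 4, -2 + 0, 7 - 3)
  = (3, -2, 4)

(3, -2, 4)


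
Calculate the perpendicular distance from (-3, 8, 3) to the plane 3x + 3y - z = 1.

distance = |a·x₀ + b·y₀ + c·z₀ - d| / √(a² + b² + c²)
  = |3·(-3) + 3·8 + (-1)·3 - 1| / √(3² + 3² + (-1)²)
  = |-9 + 24 - 3 - 1| / √(9 + 9 + 1)
  = |11| / √19
  = 11 / 4.359
  ≈ 2.524

2.524


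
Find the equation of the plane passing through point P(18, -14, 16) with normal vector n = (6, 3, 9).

The plane through P with normal n = (a, b, c) satisfies n·(r - P) = 0,
i.e. ax + by + cz = a·x₀ + b·y₀ + c·z₀.
d = 6·18 + 3·(-14) + 9·16
  = 108 - 42 + 144
  = 210
Equation: 6x + 3y + 9z = 210

6x + 3y + 9z = 210


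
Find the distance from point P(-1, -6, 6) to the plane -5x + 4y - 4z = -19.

distance = |a·x₀ + b·y₀ + c·z₀ - d| / √(a² + b² + c²)
  = |(-5)·(-1) + 4·(-6) + (-4)·6 - (-19)| / √((-5)² + 4² + (-4)²)
  = |5 - 24 - 24 + 19| / √(25 + 16 + 16)
  = |-24| / √57
  = 24 / 7.55
  ≈ 3.179

3.179


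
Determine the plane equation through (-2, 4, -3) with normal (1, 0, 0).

The plane through P with normal n = (a, b, c) satisfies n·(r - P) = 0,
i.e. ax + by + cz = a·x₀ + b·y₀ + c·z₀.
d = 1·(-2) + 0·4 + 0·(-3)
  = -2 + 0 + 0
  = -2
Equation: x = -2

x = -2


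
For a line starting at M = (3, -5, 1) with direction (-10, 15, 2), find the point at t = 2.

P(t) = M + t·d
  = (3 + (-10)·2, -5 + 15·2, 1 + 2·2)
  = (3 - 20, -5 + 30, 1 + 4)
  = (-17, 25, 5)

(-17, 25, 5)


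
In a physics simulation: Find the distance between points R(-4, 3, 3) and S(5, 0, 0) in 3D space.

d = √[(x₂-x₁)² + (y₂-y₁)² + (z₂-z₁)²]
  = √[9² + (-3)² + (-3)²]
  = √[81 + 9 + 9]
  = √99
  ≈ 9.95

9.95


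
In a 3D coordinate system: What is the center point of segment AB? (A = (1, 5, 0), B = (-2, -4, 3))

M = ((x₁+x₂)/2, (y₁+y₂)/2, (z₁+z₂)/2)
  = ((1 - 2)/2, (5 - 4)/2, (0 + 3)/2)
  = (-1/2, 1/2, 3/2)
  = (-0.5, 0.5, 1.5)

(-0.5, 0.5, 1.5)


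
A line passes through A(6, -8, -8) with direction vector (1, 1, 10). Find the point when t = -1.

P(t) = A + t·d
  = (6 + 1·(-1), -8 + 1·(-1), -8 + 10·(-1))
  = (6 - 1, -8 - 1, -8 - 10)
  = (5, -9, -18)

(5, -9, -18)


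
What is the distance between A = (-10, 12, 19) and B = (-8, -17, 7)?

d = √[(x₂-x₁)² + (y₂-y₁)² + (z₂-z₁)²]
  = √[2² + (-29)² + (-12)²]
  = √[4 + 841 + 144]
  = √989
  ≈ 31.45

31.45


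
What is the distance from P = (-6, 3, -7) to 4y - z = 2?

distance = |a·x₀ + b·y₀ + c·z₀ - d| / √(a² + b² + c²)
  = |0·(-6) + 4·3 + (-1)·(-7) - 2| / √(0² + 4² + (-1)²)
  = |0 + 12 + 7 - 2| / √(0 + 16 + 1)
  = |17| / √17
  = 17 / 4.123
  ≈ 4.123

4.123


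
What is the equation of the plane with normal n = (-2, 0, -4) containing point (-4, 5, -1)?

The plane through P with normal n = (a, b, c) satisfies n·(r - P) = 0,
i.e. ax + by + cz = a·x₀ + b·y₀ + c·z₀.
d = (-2)·(-4) + 0·5 + (-4)·(-1)
  = 8 + 0 + 4
  = 12
Equation: -2x - 4z = 12

-2x - 4z = 12


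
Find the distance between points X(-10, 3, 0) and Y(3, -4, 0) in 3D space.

d = √[(x₂-x₁)² + (y₂-y₁)² + (z₂-z₁)²]
  = √[13² + (-7)² + 0²]
  = √[169 + 49 + 0]
  = √218
  ≈ 14.76

14.76


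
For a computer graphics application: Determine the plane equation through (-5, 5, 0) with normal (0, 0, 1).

The plane through P with normal n = (a, b, c) satisfies n·(r - P) = 0,
i.e. ax + by + cz = a·x₀ + b·y₀ + c·z₀.
d = 0·(-5) + 0·5 + 1·0
  = 0 + 0 + 0
  = 0
Equation: z = 0

z = 0


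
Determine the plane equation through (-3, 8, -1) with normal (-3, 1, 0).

The plane through P with normal n = (a, b, c) satisfies n·(r - P) = 0,
i.e. ax + by + cz = a·x₀ + b·y₀ + c·z₀.
d = (-3)·(-3) + 1·8 + 0·(-1)
  = 9 + 8 + 0
  = 17
Equation: -3x + y = 17

-3x + y = 17


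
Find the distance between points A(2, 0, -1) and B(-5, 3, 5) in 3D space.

d = √[(x₂-x₁)² + (y₂-y₁)² + (z₂-z₁)²]
  = √[(-7)² + 3² + 6²]
  = √[49 + 9 + 36]
  = √94
  ≈ 9.695

9.695


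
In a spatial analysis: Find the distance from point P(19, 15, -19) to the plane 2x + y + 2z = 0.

distance = |a·x₀ + b·y₀ + c·z₀ - d| / √(a² + b² + c²)
  = |2·19 + 1·15 + 2·(-19) - 0| / √(2² + 1² + 2²)
  = |38 + 15 - 38 + 0| / √(4 + 1 + 4)
  = |15| / √9
  = 15 / 3
  ≈ 5

5


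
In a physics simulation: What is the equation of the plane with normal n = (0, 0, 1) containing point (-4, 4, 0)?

The plane through P with normal n = (a, b, c) satisfies n·(r - P) = 0,
i.e. ax + by + cz = a·x₀ + b·y₀ + c·z₀.
d = 0·(-4) + 0·4 + 1·0
  = 0 + 0 + 0
  = 0
Equation: z = 0

z = 0


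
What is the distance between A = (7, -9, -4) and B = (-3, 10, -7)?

d = √[(x₂-x₁)² + (y₂-y₁)² + (z₂-z₁)²]
  = √[(-10)² + 19² + (-3)²]
  = √[100 + 361 + 9]
  = √470
  ≈ 21.68

21.68


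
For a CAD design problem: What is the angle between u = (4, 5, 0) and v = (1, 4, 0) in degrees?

u·v = 4·1 + 5·4 + 0·0 = 4 + 20 + 0 = 24
|u| = √(4² + 5² + 0²) = √41 ≈ 6.403
|v| = √(1² + 4² + 0²) = √17 ≈ 4.123
cos θ = (u·v)/(|u||v|) = 24/(6.403·4.123) ≈ 0.9091
θ = arccos(0.9091) ≈ 24.62°

24.62°


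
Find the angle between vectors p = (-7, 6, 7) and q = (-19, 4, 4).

p·q = (-7)·(-19) + 6·4 + 7·4 = 133 + 24 + 28 = 185
|p| = √((-7)² + 6² + 7²) = √134 ≈ 11.58
|q| = √((-19)² + 4² + 4²) = √393 ≈ 19.82
cos θ = (p·q)/(|p||q|) = 185/(11.58·19.82) ≈ 0.8062
θ = arccos(0.8062) ≈ 36.28°

36.28°


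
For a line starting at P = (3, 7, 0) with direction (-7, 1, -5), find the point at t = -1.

P(t) = P + t·d
  = (3 + (-7)·(-1), 7 + 1·(-1), 0 + (-5)·(-1))
  = (3 + 7, 7 - 1, 0 + 5)
  = (10, 6, 5)

(10, 6, 5)


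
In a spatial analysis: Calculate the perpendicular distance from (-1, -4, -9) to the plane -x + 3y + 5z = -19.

distance = |a·x₀ + b·y₀ + c·z₀ - d| / √(a² + b² + c²)
  = |(-1)·(-1) + 3·(-4) + 5·(-9) - (-19)| / √((-1)² + 3² + 5²)
  = |1 - 12 - 45 + 19| / √(1 + 9 + 25)
  = |-37| / √35
  = 37 / 5.916
  ≈ 6.254

6.254


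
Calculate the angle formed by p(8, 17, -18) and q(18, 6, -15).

p·q = 8·18 + 17·6 + (-18)·(-15) = 144 + 102 + 270 = 516
|p| = √(8² + 17² + (-18)²) = √677 ≈ 26.02
|q| = √(18² + 6² + (-15)²) = √585 ≈ 24.19
cos θ = (p·q)/(|p||q|) = 516/(26.02·24.19) ≈ 0.8199
θ = arccos(0.8199) ≈ 34.92°

34.92°


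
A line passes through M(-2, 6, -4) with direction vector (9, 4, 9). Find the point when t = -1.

P(t) = M + t·d
  = (-2 + 9·(-1), 6 + 4·(-1), -4 + 9·(-1))
  = (-2 - 9, 6 - 4, -4 - 9)
  = (-11, 2, -13)

(-11, 2, -13)


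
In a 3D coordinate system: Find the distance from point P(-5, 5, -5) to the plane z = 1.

distance = |a·x₀ + b·y₀ + c·z₀ - d| / √(a² + b² + c²)
  = |0·(-5) + 0·5 + 1·(-5) - 1| / √(0² + 0² + 1²)
  = |0 + 0 - 5 - 1| / √(0 + 0 + 1)
  = |-6| / √1
  = 6 / 1
  ≈ 6

6


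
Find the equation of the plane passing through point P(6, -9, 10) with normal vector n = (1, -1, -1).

The plane through P with normal n = (a, b, c) satisfies n·(r - P) = 0,
i.e. ax + by + cz = a·x₀ + b·y₀ + c·z₀.
d = 1·6 + (-1)·(-9) + (-1)·10
  = 6 + 9 - 10
  = 5
Equation: x - y - z = 5

x - y - z = 5


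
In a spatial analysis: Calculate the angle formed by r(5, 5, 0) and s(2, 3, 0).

r·s = 5·2 + 5·3 + 0·0 = 10 + 15 + 0 = 25
|r| = √(5² + 5² + 0²) = √50 ≈ 7.071
|s| = √(2² + 3² + 0²) = √13 ≈ 3.606
cos θ = (r·s)/(|r||s|) = 25/(7.071·3.606) ≈ 0.9806
θ = arccos(0.9806) ≈ 11.31°

11.31°


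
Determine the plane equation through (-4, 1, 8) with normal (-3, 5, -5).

The plane through P with normal n = (a, b, c) satisfies n·(r - P) = 0,
i.e. ax + by + cz = a·x₀ + b·y₀ + c·z₀.
d = (-3)·(-4) + 5·1 + (-5)·8
  = 12 + 5 - 40
  = -23
Equation: -3x + 5y - 5z = -23

-3x + 5y - 5z = -23


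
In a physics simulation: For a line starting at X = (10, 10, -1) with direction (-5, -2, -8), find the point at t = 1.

P(t) = X + t·d
  = (10 + (-5)·1, 10 + (-2)·1, -1 + (-8)·1)
  = (10 - 5, 10 - 2, -1 - 8)
  = (5, 8, -9)

(5, 8, -9)


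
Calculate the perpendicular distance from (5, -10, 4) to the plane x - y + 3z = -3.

distance = |a·x₀ + b·y₀ + c·z₀ - d| / √(a² + b² + c²)
  = |1·5 + (-1)·(-10) + 3·4 - (-3)| / √(1² + (-1)² + 3²)
  = |5 + 10 + 12 + 3| / √(1 + 1 + 9)
  = |30| / √11
  = 30 / 3.317
  ≈ 9.045

9.045


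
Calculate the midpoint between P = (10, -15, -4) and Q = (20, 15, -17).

M = ((x₁+x₂)/2, (y₁+y₂)/2, (z₁+z₂)/2)
  = ((10 + 20)/2, (-15 + 15)/2, (-4 - 17)/2)
  = (30/2, 0/2, -21/2)
  = (15, 0, -10.5)

(15, 0, -10.5)


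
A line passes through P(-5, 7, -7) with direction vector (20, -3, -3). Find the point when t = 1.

P(t) = P + t·d
  = (-5 + 20·1, 7 + (-3)·1, -7 + (-3)·1)
  = (-5 + 20, 7 - 3, -7 - 3)
  = (15, 4, -10)

(15, 4, -10)


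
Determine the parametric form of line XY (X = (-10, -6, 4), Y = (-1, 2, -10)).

Direction vector d = Y - X = (-1 + 10, 2 + 6, -10 - 4) = (9, 8, -14)
Parametric form r = X + t·d:
x = -10 + 9t, y = -6 + 8t, z = 4 - 14t

x = -10 + 9t, y = -6 + 8t, z = 4 - 14t


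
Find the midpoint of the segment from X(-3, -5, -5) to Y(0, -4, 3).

M = ((x₁+x₂)/2, (y₁+y₂)/2, (z₁+z₂)/2)
  = ((-3 + 0)/2, (-5 - 4)/2, (-5 + 3)/2)
  = (-3/2, -9/2, -2/2)
  = (-1.5, -4.5, -1)

(-1.5, -4.5, -1)


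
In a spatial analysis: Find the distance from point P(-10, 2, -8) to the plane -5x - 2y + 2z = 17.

distance = |a·x₀ + b·y₀ + c·z₀ - d| / √(a² + b² + c²)
  = |(-5)·(-10) + (-2)·2 + 2·(-8) - 17| / √((-5)² + (-2)² + 2²)
  = |50 - 4 - 16 - 17| / √(25 + 4 + 4)
  = |13| / √33
  = 13 / 5.745
  ≈ 2.263

2.263


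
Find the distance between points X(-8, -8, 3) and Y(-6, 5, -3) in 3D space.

d = √[(x₂-x₁)² + (y₂-y₁)² + (z₂-z₁)²]
  = √[2² + 13² + (-6)²]
  = √[4 + 169 + 36]
  = √209
  ≈ 14.46

14.46


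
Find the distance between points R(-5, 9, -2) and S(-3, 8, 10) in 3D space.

d = √[(x₂-x₁)² + (y₂-y₁)² + (z₂-z₁)²]
  = √[2² + (-1)² + 12²]
  = √[4 + 1 + 144]
  = √149
  ≈ 12.21

12.21


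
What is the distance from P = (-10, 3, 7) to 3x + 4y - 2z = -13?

distance = |a·x₀ + b·y₀ + c·z₀ - d| / √(a² + b² + c²)
  = |3·(-10) + 4·3 + (-2)·7 - (-13)| / √(3² + 4² + (-2)²)
  = |-30 + 12 - 14 + 13| / √(9 + 16 + 4)
  = |-19| / √29
  = 19 / 5.385
  ≈ 3.528

3.528


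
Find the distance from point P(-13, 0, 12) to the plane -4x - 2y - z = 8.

distance = |a·x₀ + b·y₀ + c·z₀ - d| / √(a² + b² + c²)
  = |(-4)·(-13) + (-2)·0 + (-1)·12 - 8| / √((-4)² + (-2)² + (-1)²)
  = |52 + 0 - 12 - 8| / √(16 + 4 + 1)
  = |32| / √21
  = 32 / 4.583
  ≈ 6.983

6.983


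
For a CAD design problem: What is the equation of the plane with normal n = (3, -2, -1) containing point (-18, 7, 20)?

The plane through P with normal n = (a, b, c) satisfies n·(r - P) = 0,
i.e. ax + by + cz = a·x₀ + b·y₀ + c·z₀.
d = 3·(-18) + (-2)·7 + (-1)·20
  = -54 - 14 - 20
  = -88
Equation: 3x - 2y - z = -88

3x - 2y - z = -88


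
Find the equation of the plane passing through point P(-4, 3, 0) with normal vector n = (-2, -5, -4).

The plane through P with normal n = (a, b, c) satisfies n·(r - P) = 0,
i.e. ax + by + cz = a·x₀ + b·y₀ + c·z₀.
d = (-2)·(-4) + (-5)·3 + (-4)·0
  = 8 - 15 + 0
  = -7
Equation: -2x - 5y - 4z = -7

-2x - 5y - 4z = -7


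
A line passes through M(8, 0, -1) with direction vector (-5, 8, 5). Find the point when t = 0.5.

P(t) = M + t·d
  = (8 + (-5)·0.5, 0 + 8·0.5, -1 + 5·0.5)
  = (8 - 2.5, 0 + 4, -1 + 2.5)
  = (5.5, 4, 1.5)

(5.5, 4, 1.5)


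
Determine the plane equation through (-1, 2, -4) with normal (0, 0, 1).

The plane through P with normal n = (a, b, c) satisfies n·(r - P) = 0,
i.e. ax + by + cz = a·x₀ + b·y₀ + c·z₀.
d = 0·(-1) + 0·2 + 1·(-4)
  = 0 + 0 - 4
  = -4
Equation: z = -4

z = -4


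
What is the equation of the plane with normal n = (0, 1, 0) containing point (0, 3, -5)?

The plane through P with normal n = (a, b, c) satisfies n·(r - P) = 0,
i.e. ax + by + cz = a·x₀ + b·y₀ + c·z₀.
d = 0·0 + 1·3 + 0·(-5)
  = 0 + 3 + 0
  = 3
Equation: y = 3

y = 3


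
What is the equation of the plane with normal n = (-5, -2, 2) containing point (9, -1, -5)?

The plane through P with normal n = (a, b, c) satisfies n·(r - P) = 0,
i.e. ax + by + cz = a·x₀ + b·y₀ + c·z₀.
d = (-5)·9 + (-2)·(-1) + 2·(-5)
  = -45 + 2 - 10
  = -53
Equation: -5x - 2y + 2z = -53

-5x - 2y + 2z = -53


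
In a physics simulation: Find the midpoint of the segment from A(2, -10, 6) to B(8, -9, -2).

M = ((x₁+x₂)/2, (y₁+y₂)/2, (z₁+z₂)/2)
  = ((2 + 8)/2, (-10 - 9)/2, (6 - 2)/2)
  = (10/2, -19/2, 4/2)
  = (5, -9.5, 2)

(5, -9.5, 2)


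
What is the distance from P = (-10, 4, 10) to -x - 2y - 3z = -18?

distance = |a·x₀ + b·y₀ + c·z₀ - d| / √(a² + b² + c²)
  = |(-1)·(-10) + (-2)·4 + (-3)·10 - (-18)| / √((-1)² + (-2)² + (-3)²)
  = |10 - 8 - 30 + 18| / √(1 + 4 + 9)
  = |-10| / √14
  = 10 / 3.742
  ≈ 2.673

2.673


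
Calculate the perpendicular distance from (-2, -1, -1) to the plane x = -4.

distance = |a·x₀ + b·y₀ + c·z₀ - d| / √(a² + b² + c²)
  = |1·(-2) + 0·(-1) + 0·(-1) - (-4)| / √(1² + 0² + 0²)
  = |-2 + 0 + 0 + 4| / √(1 + 0 + 0)
  = |2| / √1
  = 2 / 1
  ≈ 2

2


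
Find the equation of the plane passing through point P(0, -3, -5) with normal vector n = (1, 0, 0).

The plane through P with normal n = (a, b, c) satisfies n·(r - P) = 0,
i.e. ax + by + cz = a·x₀ + b·y₀ + c·z₀.
d = 1·0 + 0·(-3) + 0·(-5)
  = 0 + 0 + 0
  = 0
Equation: x = 0

x = 0


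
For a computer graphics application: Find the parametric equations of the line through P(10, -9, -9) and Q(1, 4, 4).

Direction vector d = Q - P = (1 - 10, 4 + 9, 4 + 9) = (-9, 13, 13)
Parametric form r = P + t·d:
x = 10 - 9t, y = -9 + 13t, z = -9 + 13t

x = 10 - 9t, y = -9 + 13t, z = -9 + 13t


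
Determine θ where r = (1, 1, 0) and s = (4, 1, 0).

r·s = 1·4 + 1·1 + 0·0 = 4 + 1 + 0 = 5
|r| = √(1² + 1² + 0²) = √2 ≈ 1.414
|s| = √(4² + 1² + 0²) = √17 ≈ 4.123
cos θ = (r·s)/(|r||s|) = 5/(1.414·4.123) ≈ 0.8575
θ = arccos(0.8575) ≈ 30.96°

30.96°


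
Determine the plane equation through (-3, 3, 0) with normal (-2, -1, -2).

The plane through P with normal n = (a, b, c) satisfies n·(r - P) = 0,
i.e. ax + by + cz = a·x₀ + b·y₀ + c·z₀.
d = (-2)·(-3) + (-1)·3 + (-2)·0
  = 6 - 3 + 0
  = 3
Equation: -2x - y - 2z = 3

-2x - y - 2z = 3
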